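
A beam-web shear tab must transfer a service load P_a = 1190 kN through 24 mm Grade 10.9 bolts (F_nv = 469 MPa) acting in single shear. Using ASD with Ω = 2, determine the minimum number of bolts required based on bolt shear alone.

A_b = π·24²/4 = 452.4 mm².
Per-bolt allowable strength R_n/Ω = 469 × 452.4 × 1 / 1000 / 2 = 106.1 kN.
n ≥ 1190 / 106.1 = 11.22 → use 12 bolts.

12 bolts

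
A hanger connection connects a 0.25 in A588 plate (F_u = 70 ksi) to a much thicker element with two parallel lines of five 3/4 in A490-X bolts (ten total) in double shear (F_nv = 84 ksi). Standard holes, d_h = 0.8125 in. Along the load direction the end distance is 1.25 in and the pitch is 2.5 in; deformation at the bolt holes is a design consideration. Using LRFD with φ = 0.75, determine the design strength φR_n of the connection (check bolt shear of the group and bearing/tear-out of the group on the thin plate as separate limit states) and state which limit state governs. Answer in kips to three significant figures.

Bolt shear: A_b = π·0.75²/4 = 0.4418 in²; R_n = 84 × 0.4418 × 10 × 2 = 742.2 kips → 0.75 × 742.2 = 557 kips.
Bearing (1.2 l_c t F_u ≤ 2.4 d t F_u): upper limit = 2.4·0.75·0.25·70 = 31.5 kips.
  Edge l_c = 1.25 − 0.8125/2 = 0.8438 → r_n = 17.72 kips; interior l_c = 2.5 − 0.8125 = 1.688 → r_n = 31.5 kips.
  R_n,bearing = 2·17.72 + 8·31.5 = 287.4 kips → 0.75 × 287.4 = 216 kips.
Bearing governs: 216 kips.

216 kips (bearing governs)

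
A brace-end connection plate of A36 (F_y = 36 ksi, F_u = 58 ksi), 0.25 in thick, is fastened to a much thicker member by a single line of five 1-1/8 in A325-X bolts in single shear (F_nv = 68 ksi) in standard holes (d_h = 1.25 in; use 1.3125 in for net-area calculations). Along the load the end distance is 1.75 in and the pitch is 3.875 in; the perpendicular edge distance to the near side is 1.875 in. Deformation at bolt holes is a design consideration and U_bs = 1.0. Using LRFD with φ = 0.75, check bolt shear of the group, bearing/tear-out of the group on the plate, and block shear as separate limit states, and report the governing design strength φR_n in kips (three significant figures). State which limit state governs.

Bolt shear: A_b = π·1.125²/4 = 0.994 in²; R_n = 68 × 0.994 × 5 × 1 = 338 kips → 0.75 × 338 = 253 kips.
Bearing: edge l_c = 1.125, r_n = 19.57 kips; interior l_c = 2.625, r_n = 39.15 kips; R_n = 19.57 + 4·39.15 = 176.2 kips → 132 kips.
Block shear: A_gv = 4.312, A_nv = 2.836, A_nt = 0.3047 in²; R_n = min(0.6F_uA_nv, 0.6F_yA_gv) + U_bs·F_u·A_nt = 110.8 kips → 83.1 kips.
Block shear governs: 83.1 kips.

83.1 kips (block shear governs)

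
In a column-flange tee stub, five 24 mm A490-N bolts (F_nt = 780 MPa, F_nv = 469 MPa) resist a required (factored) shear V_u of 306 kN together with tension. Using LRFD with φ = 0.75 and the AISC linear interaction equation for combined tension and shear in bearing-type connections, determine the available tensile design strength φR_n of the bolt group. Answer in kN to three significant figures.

A_b = π·24²/4 = 452.4 mm²; f_rv = 306 × 1000 / (5 × 452.4) = 135.3 MPa.
F'_nt = 1.3 F_nt − (F_nt / φF_nv) f_rv = 1.3·780 − (780/(0.75·469))·135.3 = 714 MPa, capped at F_nt → F'_nt = 714 MPa.
R_n = F'_nt · A_b · n = 714 × 452.4 × 5 / 1000 = 1615 kN.
Design strength φR_n = 0.75 × 1615 = 1210 kN.

1210 kN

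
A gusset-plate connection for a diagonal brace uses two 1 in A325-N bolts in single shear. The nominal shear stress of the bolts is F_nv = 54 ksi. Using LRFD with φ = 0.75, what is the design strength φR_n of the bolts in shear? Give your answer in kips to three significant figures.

A_b = π × 1² / 4 = 0.7854 in².
R_n = F_nv · A_b · n · n_s = 54 × 0.7854 × 2 × 1 = 84.82 kips.
Design strength φR_n = 0.75 × 84.82 = 63.6 kips.

63.6 kips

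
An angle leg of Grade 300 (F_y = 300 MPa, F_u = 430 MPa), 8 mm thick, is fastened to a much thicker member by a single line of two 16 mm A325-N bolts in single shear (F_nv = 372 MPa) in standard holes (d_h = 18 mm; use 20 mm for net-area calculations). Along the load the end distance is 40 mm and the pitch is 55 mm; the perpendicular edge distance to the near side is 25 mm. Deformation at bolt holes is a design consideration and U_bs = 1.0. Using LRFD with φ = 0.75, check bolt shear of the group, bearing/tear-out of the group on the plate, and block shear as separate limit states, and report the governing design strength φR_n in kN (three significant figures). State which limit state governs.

112 kN (bolt shear governs)

Bolt shear: A_b = π·16²/4 = 201.1 mm²; R_n = 372 × 201.1 × 2 × 1 / 1000 = 149.6 kN → 0.75 × 149.6 = 112 kN.
Bearing: edge l_c = 31, r_n = 128 kN; interior l_c = 37, r_n = 132.1 kN; R_n = 128 + 1·132.1 = 260.1 kN → 195 kN.
Block shear: A_gv = 760, A_nv = 520, A_nt = 120 mm²; R_n = min(0.6F_uA_nv, 0.6F_yA_gv) + U_bs·F_u·A_nt = 185.8 kN → 139 kN.
Bolt shear governs: 112 kN.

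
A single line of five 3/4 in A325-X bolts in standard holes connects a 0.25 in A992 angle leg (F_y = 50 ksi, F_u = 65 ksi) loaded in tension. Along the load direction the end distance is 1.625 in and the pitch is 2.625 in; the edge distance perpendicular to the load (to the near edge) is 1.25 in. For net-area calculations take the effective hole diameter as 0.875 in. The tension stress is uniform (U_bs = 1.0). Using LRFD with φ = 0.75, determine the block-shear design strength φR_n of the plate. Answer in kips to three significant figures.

69.8 kips

Shear plane L_v = 1.625 + 4·2.625 = 12.12 in; A_gv = 12.12 × 0.25 = 3.031 in².
A_nv = (12.12 − 4.5·0.875) × 0.25 = 2.047 in².
A_nt = (1.25 − 0.5·0.875) × 0.25 = 0.2031 in².
0.6 F_u A_nv = 79.83 kips; 0.6 F_y A_gv = 90.94 kips → shear rupture governs the shear term.
R_n = 79.83 + 1.0 × 65 × 0.2031 = 93.03 kips.
Design strength φR_n = 0.75 × 93.03 = 69.8 kips.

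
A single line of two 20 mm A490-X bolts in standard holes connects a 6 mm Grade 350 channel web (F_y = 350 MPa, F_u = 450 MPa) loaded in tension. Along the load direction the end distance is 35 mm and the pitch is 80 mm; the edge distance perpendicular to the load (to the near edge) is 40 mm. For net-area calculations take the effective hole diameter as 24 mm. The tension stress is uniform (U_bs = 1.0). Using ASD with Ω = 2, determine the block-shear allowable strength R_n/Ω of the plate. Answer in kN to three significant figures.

102 kN

Shear plane L_v = 35 + 1·80 = 115 mm; A_gv = 115 × 6 = 690 mm².
A_nv = (115 − 1.5·24) × 6 = 474 mm².
A_nt = (40 − 0.5·24) × 6 = 168 mm².
0.6 F_u A_nv = 128 kN; 0.6 F_y A_gv = 144.9 kN → shear rupture governs the shear term.
R_n = 128 + 1.0 × 450 × 168 / 1000 = 203.6 kN.
Allowable strength R_n/Ω = 203.6 / 2 = 102 kN.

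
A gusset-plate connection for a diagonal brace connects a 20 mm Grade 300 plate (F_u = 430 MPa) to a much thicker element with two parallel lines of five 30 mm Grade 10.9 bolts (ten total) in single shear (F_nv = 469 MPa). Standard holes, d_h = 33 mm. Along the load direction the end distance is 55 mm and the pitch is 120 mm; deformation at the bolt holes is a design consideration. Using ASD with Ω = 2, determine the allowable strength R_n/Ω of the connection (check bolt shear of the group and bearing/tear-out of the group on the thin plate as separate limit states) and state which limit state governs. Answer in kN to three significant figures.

1660 kN (bolt shear governs)

Bolt shear: A_b = π·30²/4 = 706.9 mm²; R_n = 469 × 706.9 × 10 × 1 / 1000 = 3315 kN → 3315 / 2 = 1660 kN.
Bearing (1.2 l_c t F_u ≤ 2.4 d t F_u): upper limit = 2.4·30·20·430 / 1000 = 619.2 kN.
  Edge l_c = 55 − 33/2 = 38.5 → r_n = 397.3 kN; interior l_c = 120 − 33 = 87 → r_n = 619.2 kN.
  R_n,bearing = 2·397.3 + 8·619.2 = 5748 kN → 5748 / 2 = 2870 kN.
Bolt shear governs: 1660 kN.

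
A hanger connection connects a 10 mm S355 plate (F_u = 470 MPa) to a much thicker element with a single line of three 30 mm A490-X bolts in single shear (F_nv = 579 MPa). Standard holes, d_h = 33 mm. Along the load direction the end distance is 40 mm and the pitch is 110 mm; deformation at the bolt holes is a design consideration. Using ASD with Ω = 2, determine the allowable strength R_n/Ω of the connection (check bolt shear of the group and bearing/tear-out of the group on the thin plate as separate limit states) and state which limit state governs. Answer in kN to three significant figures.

405 kN (bearing governs)

Bolt shear: A_b = π·30²/4 = 706.9 mm²; R_n = 579 × 706.9 × 3 × 1 / 1000 = 1228 kN → 1228 / 2 = 614 kN.
Bearing (1.2 l_c t F_u ≤ 2.4 d t F_u): upper limit = 2.4·30·10·470 / 1000 = 338.4 kN.
  Edge l_c = 40 − 33/2 = 23.5 → r_n = 132.5 kN; interior l_c = 110 − 33 = 77 → r_n = 338.4 kN.
  R_n,bearing = 1·132.5 + 2·338.4 = 809.3 kN → 809.3 / 2 = 405 kN.
Bearing governs: 405 kN.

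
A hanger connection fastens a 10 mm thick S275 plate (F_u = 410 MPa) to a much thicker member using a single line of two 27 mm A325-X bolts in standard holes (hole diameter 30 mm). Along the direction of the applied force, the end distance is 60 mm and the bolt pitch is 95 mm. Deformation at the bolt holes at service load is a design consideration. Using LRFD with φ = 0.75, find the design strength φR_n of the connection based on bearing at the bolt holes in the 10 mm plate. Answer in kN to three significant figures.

365 kN

Per bolt r_n = 1.2 l_c t F_u ≤ 2.4 d t F_u; upper limit = 2.4 × 27 × 10 × 410 / 1000 = 265.7 kN.
Edge bolt: l_c = 60 − 30/2 = 45 mm → 1.2 × 45 × 10 × 410 / 1000 = 221.4 → r_n = 221.4 kN.
Interior bolts: l_c = 95 − 30 = 65 mm → 1.2 × 65 × 10 × 410 / 1000 = 319.8 → r_n = 265.7 kN.
R_n = 1 × 221.4 + 1 × 265.7 = 487.1 kN.
Design strength φR_n = 0.75 × 487.1 = 365 kN.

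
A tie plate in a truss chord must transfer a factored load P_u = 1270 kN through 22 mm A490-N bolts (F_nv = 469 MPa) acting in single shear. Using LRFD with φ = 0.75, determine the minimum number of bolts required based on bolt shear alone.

10 bolts

A_b = π·22²/4 = 380.1 mm².
Per-bolt design strength φR_n = 0.75 × 469 × 380.1 × 1 / 1000 = 133.7 kN.
n ≥ 1270 / 133.7 = 9.498 → use 10 bolts.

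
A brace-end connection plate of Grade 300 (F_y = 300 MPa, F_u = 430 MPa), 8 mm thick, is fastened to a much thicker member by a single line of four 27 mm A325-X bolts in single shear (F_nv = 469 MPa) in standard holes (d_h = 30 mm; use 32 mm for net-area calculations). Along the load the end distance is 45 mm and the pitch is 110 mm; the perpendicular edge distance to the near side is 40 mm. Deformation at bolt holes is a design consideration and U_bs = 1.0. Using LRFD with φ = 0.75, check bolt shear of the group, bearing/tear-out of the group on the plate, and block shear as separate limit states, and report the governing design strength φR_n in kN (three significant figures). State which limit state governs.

Bolt shear: A_b = π·27²/4 = 572.6 mm²; R_n = 469 × 572.6 × 4 × 1 / 1000 = 1074 kN → 0.75 × 1074 = 806 kN.
Bearing: edge l_c = 30, r_n = 123.8 kN; interior l_c = 80, r_n = 222.9 kN; R_n = 123.8 + 3·222.9 = 792.6 kN → 594 kN.
Block shear: A_gv = 3000, A_nv = 2104, A_nt = 192 mm²; R_n = min(0.6F_uA_nv, 0.6F_yA_gv) + U_bs·F_u·A_nt = 622.6 kN → 467 kN.
Block shear governs: 467 kN.

467 kN (block shear governs)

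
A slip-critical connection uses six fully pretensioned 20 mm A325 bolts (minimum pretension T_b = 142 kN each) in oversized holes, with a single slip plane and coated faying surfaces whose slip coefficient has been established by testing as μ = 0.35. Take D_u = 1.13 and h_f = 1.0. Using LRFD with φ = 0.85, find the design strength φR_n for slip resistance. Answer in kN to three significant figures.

286 kN

R_n = μ · D_u · h_f · T_b · n_s · n_b = 0.35 × 1.13 × 1.0 × 142 × 1 × 6 = 337 kN.
Design strength φR_n = 0.85 × 337 = 286 kN.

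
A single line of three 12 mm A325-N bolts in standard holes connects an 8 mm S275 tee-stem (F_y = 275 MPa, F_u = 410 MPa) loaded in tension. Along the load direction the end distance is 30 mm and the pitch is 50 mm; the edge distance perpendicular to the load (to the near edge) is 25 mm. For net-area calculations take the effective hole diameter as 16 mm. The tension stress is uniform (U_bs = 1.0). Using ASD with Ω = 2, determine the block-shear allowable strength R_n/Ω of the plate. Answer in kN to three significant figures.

114 kN

Shear plane L_v = 30 + 2·50 = 130 mm; A_gv = 130 × 8 = 1040 mm².
A_nv = (130 − 2.5·16) × 8 = 720 mm².
A_nt = (25 − 0.5·16) × 8 = 136 mm².
0.6 F_u A_nv = 177.1 kN; 0.6 F_y A_gv = 171.6 kN → shear yielding governs the shear term.
R_n = 171.6 + 1.0 × 410 × 136 / 1000 = 227.4 kN.
Allowable strength R_n/Ω = 227.4 / 2 = 114 kN.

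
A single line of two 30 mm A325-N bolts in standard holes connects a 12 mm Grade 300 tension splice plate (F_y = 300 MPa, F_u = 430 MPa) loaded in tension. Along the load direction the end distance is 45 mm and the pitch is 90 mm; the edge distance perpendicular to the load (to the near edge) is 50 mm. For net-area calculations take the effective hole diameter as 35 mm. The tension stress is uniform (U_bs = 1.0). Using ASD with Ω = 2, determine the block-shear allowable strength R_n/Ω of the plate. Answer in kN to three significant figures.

212 kN

Shear plane L_v = 45 + 1·90 = 135 mm; A_gv = 135 × 12 = 1620 mm².
A_nv = (135 − 1.5·35) × 12 = 990 mm².
A_nt = (50 − 0.5·35) × 12 = 390 mm².
0.6 F_u A_nv = 255.4 kN; 0.6 F_y A_gv = 291.6 kN → shear rupture governs the shear term.
R_n = 255.4 + 1.0 × 430 × 390 / 1000 = 423.1 kN.
Allowable strength R_n/Ω = 423.1 / 2 = 212 kN.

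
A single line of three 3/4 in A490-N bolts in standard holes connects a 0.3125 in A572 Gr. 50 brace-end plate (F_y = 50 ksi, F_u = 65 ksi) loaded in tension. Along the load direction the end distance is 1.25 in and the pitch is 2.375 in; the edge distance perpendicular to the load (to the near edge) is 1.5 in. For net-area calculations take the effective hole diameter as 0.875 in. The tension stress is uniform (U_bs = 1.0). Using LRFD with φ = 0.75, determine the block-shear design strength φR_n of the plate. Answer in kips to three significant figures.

Shear plane L_v = 1.25 + 2·2.375 = 6 in; A_gv = 6 × 0.3125 = 1.875 in².
A_nv = (6 − 2.5·0.875) × 0.3125 = 1.191 in².
A_nt = (1.5 − 0.5·0.875) × 0.3125 = 0.332 in².
0.6 F_u A_nv = 46.46 kips; 0.6 F_y A_gv = 56.25 kips → shear rupture governs the shear term.
R_n = 46.46 + 1.0 × 65 × 0.332 = 68.05 kips.
Design strength φR_n = 0.75 × 68.05 = 51 kips.

51 kips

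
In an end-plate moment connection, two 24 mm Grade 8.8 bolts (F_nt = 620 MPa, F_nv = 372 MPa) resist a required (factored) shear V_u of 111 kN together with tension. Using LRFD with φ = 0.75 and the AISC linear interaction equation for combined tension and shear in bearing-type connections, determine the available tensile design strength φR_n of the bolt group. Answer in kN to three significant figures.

362 kN

A_b = π·24²/4 = 452.4 mm²; f_rv = 111 × 1000 / (2 × 452.4) = 122.7 MPa.
F'_nt = 1.3 F_nt − (F_nt / φF_nv) f_rv = 1.3·620 − (620/(0.75·372))·122.7 = 533.4 MPa, capped at F_nt → F'_nt = 533.4 MPa.
R_n = F'_nt · A_b · n = 533.4 × 452.4 × 2 / 1000 = 482.6 kN.
Design strength φR_n = 0.75 × 482.6 = 362 kN.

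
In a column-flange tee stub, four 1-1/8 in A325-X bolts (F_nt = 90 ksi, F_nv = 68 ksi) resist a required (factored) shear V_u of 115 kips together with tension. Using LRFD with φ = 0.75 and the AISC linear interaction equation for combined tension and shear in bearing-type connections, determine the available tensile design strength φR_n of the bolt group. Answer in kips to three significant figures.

A_b = π·1.125²/4 = 0.994 in²; f_rv = 115 / (4 × 0.994) = 28.92 ksi.
F'_nt = 1.3 F_nt − (F_nt / φF_nv) f_rv = 1.3·90 − (90/(0.75·68))·28.92 = 65.96 ksi, capped at F_nt → F'_nt = 65.96 ksi.
R_n = F'_nt · A_b · n = 65.96 × 0.994 × 4 = 262.3 kips.
Design strength φR_n = 0.75 × 262.3 = 197 kips.

197 kips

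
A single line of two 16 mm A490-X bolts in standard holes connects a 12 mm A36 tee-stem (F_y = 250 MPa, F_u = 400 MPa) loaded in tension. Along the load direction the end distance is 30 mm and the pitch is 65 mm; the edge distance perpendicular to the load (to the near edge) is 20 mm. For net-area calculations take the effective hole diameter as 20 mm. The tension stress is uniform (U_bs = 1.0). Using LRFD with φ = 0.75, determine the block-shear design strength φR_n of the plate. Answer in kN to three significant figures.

Shear plane L_v = 30 + 1·65 = 95 mm; A_gv = 95 × 12 = 1140 mm².
A_nv = (95 − 1.5·20) × 12 = 780 mm².
A_nt = (20 − 0.5·20) × 12 = 120 mm².
0.6 F_u A_nv = 187.2 kN; 0.6 F_y A_gv = 171 kN → shear yielding governs the shear term.
R_n = 171 + 1.0 × 400 × 120 / 1000 = 219 kN.
Design strength φR_n = 0.75 × 219 = 164 kN.

164 kN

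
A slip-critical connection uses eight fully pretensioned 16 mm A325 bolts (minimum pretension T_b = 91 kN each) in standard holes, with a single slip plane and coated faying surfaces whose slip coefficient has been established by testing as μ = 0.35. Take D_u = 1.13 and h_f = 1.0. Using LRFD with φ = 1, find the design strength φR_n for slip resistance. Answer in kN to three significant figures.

R_n = μ · D_u · h_f · T_b · n_s · n_b = 0.35 × 1.13 × 1.0 × 91 × 1 × 8 = 287.9 kN.
Design strength φR_n = 1 × 287.9 = 288 kN.

288 kN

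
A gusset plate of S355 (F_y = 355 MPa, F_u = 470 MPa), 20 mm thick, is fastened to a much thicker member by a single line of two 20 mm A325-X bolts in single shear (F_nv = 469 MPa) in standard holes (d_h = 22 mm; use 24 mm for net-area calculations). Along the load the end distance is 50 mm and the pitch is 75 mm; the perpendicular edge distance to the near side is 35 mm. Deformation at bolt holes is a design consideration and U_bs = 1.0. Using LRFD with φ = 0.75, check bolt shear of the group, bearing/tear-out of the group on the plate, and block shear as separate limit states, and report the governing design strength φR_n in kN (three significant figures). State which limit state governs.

Bolt shear: A_b = π·20²/4 = 314.2 mm²; R_n = 469 × 314.2 × 2 × 1 / 1000 = 294.7 kN → 0.75 × 294.7 = 221 kN.
Bearing: edge l_c = 39, r_n = 439.9 kN; interior l_c = 53, r_n = 451.2 kN; R_n = 439.9 + 1·451.2 = 891.1 kN → 668 kN.
Block shear: A_gv = 2500, A_nv = 1780, A_nt = 460 mm²; R_n = min(0.6F_uA_nv, 0.6F_yA_gv) + U_bs·F_u·A_nt = 718.2 kN → 539 kN.
Bolt shear governs: 221 kN.

221 kN (bolt shear governs)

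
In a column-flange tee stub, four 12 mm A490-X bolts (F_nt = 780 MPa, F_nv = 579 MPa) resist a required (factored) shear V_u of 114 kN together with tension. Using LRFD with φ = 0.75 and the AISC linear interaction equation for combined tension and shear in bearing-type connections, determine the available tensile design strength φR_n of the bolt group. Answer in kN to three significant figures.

A_b = π·12²/4 = 113.1 mm²; f_rv = 114 × 1000 / (4 × 113.1) = 252 MPa.
F'_nt = 1.3 F_nt − (F_nt / φF_nv) f_rv = 1.3·780 − (780/(0.75·579))·252 = 561.4 MPa, capped at F_nt → F'_nt = 561.4 MPa.
R_n = F'_nt · A_b · n = 561.4 × 113.1 × 4 / 1000 = 254 kN.
Design strength φR_n = 0.75 × 254 = 190 kN.

190 kN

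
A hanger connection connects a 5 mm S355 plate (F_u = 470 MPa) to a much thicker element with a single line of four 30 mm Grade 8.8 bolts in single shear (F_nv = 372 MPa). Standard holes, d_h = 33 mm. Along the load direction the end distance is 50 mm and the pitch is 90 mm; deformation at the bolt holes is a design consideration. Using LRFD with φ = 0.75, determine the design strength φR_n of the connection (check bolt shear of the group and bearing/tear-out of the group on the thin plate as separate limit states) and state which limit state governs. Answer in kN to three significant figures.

433 kN (bearing governs)

Bolt shear: A_b = π·30²/4 = 706.9 mm²; R_n = 372 × 706.9 × 4 × 1 / 1000 = 1052 kN → 0.75 × 1052 = 789 kN.
Bearing (1.2 l_c t F_u ≤ 2.4 d t F_u): upper limit = 2.4·30·5·470 / 1000 = 169.2 kN.
  Edge l_c = 50 − 33/2 = 33.5 → r_n = 94.47 kN; interior l_c = 90 − 33 = 57 → r_n = 160.7 kN.
  R_n,bearing = 1·94.47 + 3·160.7 = 576.7 kN → 0.75 × 576.7 = 433 kN.
Bearing governs: 433 kN.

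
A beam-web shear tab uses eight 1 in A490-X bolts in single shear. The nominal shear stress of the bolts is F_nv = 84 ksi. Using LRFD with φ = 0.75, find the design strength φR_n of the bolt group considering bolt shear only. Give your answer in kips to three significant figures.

A_b = π × 1² / 4 = 0.7854 in².
R_n = F_nv · A_b · n · n_s = 84 × 0.7854 × 8 × 1 = 527.8 kips.
Design strength φR_n = 0.75 × 527.8 = 396 kips.

396 kips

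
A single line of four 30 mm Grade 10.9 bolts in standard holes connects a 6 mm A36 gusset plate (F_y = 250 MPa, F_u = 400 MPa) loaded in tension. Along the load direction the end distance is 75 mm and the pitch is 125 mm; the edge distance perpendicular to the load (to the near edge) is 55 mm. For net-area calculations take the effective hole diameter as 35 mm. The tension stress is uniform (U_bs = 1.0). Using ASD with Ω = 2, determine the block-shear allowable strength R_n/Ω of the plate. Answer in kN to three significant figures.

248 kN

Shear plane L_v = 75 + 3·125 = 450 mm; A_gv = 450 × 6 = 2700 mm².
A_nv = (450 − 3.5·35) × 6 = 1965 mm².
A_nt = (55 − 0.5·35) × 6 = 225 mm².
0.6 F_u A_nv = 471.6 kN; 0.6 F_y A_gv = 405 kN → shear yielding governs the shear term.
R_n = 405 + 1.0 × 400 × 225 / 1000 = 495 kN.
Allowable strength R_n/Ω = 495 / 2 = 248 kN.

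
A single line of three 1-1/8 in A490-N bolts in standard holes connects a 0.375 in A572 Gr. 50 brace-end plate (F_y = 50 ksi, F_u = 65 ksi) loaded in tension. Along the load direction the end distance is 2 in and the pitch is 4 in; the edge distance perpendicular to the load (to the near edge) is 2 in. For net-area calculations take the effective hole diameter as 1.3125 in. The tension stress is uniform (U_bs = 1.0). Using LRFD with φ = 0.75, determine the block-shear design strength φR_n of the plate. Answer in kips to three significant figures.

Shear plane L_v = 2 + 2·4 = 10 in; A_gv = 10 × 0.375 = 3.75 in².
A_nv = (10 − 2.5·1.3125) × 0.375 = 2.52 in².
A_nt = (2 − 0.5·1.3125) × 0.375 = 0.5039 in².
0.6 F_u A_nv = 98.26 kips; 0.6 F_y A_gv = 112.5 kips → shear rupture governs the shear term.
R_n = 98.26 + 1.0 × 65 × 0.5039 = 131 kips.
Design strength φR_n = 0.75 × 131 = 98.3 kips.

98.3 kips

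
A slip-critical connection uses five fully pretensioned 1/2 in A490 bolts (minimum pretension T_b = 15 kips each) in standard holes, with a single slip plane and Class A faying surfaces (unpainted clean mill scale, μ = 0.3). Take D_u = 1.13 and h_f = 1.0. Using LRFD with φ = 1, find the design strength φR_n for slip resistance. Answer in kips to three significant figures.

R_n = μ · D_u · h_f · T_b · n_s · n_b = 0.3 × 1.13 × 1.0 × 15 × 1 × 5 = 25.42 kips.
Design strength φR_n = 1 × 25.42 = 25.4 kips.

25.4 kips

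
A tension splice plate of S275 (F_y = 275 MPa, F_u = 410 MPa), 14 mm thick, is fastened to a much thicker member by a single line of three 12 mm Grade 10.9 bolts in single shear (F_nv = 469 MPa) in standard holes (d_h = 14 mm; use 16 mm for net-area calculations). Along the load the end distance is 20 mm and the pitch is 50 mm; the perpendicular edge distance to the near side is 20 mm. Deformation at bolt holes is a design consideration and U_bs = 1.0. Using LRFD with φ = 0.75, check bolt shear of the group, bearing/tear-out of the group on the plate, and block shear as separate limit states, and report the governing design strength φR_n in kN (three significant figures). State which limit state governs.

Bolt shear: A_b = π·12²/4 = 113.1 mm²; R_n = 469 × 113.1 × 3 × 1 / 1000 = 159.1 kN → 0.75 × 159.1 = 119 kN.
Bearing: edge l_c = 13, r_n = 89.54 kN; interior l_c = 36, r_n = 165.3 kN; R_n = 89.54 + 2·165.3 = 420.2 kN → 315 kN.
Block shear: A_gv = 1680, A_nv = 1120, A_nt = 168 mm²; R_n = min(0.6F_uA_nv, 0.6F_yA_gv) + U_bs·F_u·A_nt = 344.4 kN → 258 kN.
Bolt shear governs: 119 kN.

119 kN (bolt shear governs)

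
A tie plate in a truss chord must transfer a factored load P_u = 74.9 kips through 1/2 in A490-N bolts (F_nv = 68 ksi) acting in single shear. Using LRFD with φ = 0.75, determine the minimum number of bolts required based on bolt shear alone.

A_b = π·0.5²/4 = 0.1963 in².
Per-bolt design strength φR_n = 0.75 × 68 × 0.1963 × 1 = 10.01 kips.
n ≥ 74.9 / 10.01 = 7.48 → use 8 bolts.

8 bolts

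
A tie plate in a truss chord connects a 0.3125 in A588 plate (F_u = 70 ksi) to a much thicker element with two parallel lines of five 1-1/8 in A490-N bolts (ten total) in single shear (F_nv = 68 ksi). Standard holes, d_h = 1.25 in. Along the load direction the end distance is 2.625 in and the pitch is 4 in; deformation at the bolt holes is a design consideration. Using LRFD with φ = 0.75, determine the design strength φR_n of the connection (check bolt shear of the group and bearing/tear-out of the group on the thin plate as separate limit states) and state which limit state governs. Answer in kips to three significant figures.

Bolt shear: A_b = π·1.125²/4 = 0.994 in²; R_n = 68 × 0.994 × 10 × 1 = 675.9 kips → 0.75 × 675.9 = 507 kips.
Bearing (1.2 l_c t F_u ≤ 2.4 d t F_u): upper limit = 2.4·1.125·0.3125·70 = 59.06 kips.
  Edge l_c = 2.625 − 1.25/2 = 2 → r_n = 52.5 kips; interior l_c = 4 − 1.25 = 2.75 → r_n = 59.06 kips.
  R_n,bearing = 2·52.5 + 8·59.06 = 577.5 kips → 0.75 × 577.5 = 433 kips.
Bearing governs: 433 kips.

433 kips (bearing governs)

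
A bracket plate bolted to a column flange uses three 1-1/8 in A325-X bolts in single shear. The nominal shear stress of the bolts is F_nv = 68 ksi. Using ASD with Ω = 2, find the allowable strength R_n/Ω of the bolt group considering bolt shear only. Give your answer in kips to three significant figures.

101 kips

A_b = π × 1.125² / 4 = 0.994 in².
R_n = F_nv · A_b · n · n_s = 68 × 0.994 × 3 × 1 = 202.8 kips.
Allowable strength R_n/Ω = 202.8 / 2 = 101 kips.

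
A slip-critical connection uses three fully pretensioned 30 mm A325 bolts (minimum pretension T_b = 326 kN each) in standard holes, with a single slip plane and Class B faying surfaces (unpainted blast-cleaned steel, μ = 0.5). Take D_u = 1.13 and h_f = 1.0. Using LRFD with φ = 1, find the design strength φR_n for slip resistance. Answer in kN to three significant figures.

R_n = μ · D_u · h_f · T_b · n_s · n_b = 0.5 × 1.13 × 1.0 × 326 × 1 × 3 = 552.6 kN.
Design strength φR_n = 1 × 552.6 = 553 kN.

553 kN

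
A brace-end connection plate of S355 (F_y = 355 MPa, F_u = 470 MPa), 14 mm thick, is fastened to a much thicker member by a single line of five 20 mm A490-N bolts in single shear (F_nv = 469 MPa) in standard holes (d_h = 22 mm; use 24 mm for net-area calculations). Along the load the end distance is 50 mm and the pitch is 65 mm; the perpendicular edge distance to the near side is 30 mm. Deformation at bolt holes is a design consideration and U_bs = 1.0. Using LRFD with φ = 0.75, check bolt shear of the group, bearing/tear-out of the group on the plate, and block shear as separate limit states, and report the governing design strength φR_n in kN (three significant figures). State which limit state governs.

Bolt shear: A_b = π·20²/4 = 314.2 mm²; R_n = 469 × 314.2 × 5 × 1 / 1000 = 736.7 kN → 0.75 × 736.7 = 553 kN.
Bearing: edge l_c = 39, r_n = 307.9 kN; interior l_c = 43, r_n = 315.8 kN; R_n = 307.9 + 4·315.8 = 1571 kN → 1180 kN.
Block shear: A_gv = 4340, A_nv = 2828, A_nt = 252 mm²; R_n = min(0.6F_uA_nv, 0.6F_yA_gv) + U_bs·F_u·A_nt = 915.9 kN → 687 kN.
Bolt shear governs: 553 kN.

553 kN (bolt shear governs)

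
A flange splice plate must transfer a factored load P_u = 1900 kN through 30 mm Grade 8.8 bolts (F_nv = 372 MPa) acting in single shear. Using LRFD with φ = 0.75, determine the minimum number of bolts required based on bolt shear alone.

A_b = π·30²/4 = 706.9 mm².
Per-bolt design strength φR_n = 0.75 × 372 × 706.9 × 1 / 1000 = 197.2 kN.
n ≥ 1900 / 197.2 = 9.634 → use 10 bolts.

10 bolts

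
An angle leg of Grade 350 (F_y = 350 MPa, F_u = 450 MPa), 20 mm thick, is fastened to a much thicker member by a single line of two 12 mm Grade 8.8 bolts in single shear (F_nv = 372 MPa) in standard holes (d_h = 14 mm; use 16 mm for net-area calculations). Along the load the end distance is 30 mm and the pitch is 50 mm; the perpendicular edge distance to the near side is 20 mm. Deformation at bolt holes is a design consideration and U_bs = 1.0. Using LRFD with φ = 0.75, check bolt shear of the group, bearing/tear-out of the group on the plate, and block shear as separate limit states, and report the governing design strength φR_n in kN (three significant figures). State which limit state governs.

63.1 kN (bolt shear governs)

Bolt shear: A_b = π·12²/4 = 113.1 mm²; R_n = 372 × 113.1 × 2 × 1 / 1000 = 84.14 kN → 0.75 × 84.14 = 63.1 kN.
Bearing: edge l_c = 23, r_n = 248.4 kN; interior l_c = 36, r_n = 259.2 kN; R_n = 248.4 + 1·259.2 = 507.6 kN → 381 kN.
Block shear: A_gv = 1600, A_nv = 1120, A_nt = 240 mm²; R_n = min(0.6F_uA_nv, 0.6F_yA_gv) + U_bs·F_u·A_nt = 410.4 kN → 308 kN.
Bolt shear governs: 63.1 kN.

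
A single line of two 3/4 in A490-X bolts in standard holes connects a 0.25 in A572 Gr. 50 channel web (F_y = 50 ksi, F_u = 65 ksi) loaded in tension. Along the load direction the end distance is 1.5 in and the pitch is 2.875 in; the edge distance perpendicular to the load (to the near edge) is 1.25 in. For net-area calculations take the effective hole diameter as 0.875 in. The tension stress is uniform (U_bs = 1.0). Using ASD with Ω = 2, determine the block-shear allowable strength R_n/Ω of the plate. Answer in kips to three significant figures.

21.5 kips

Shear plane L_v = 1.5 + 1·2.875 = 4.375 in; A_gv = 4.375 × 0.25 = 1.094 in².
A_nv = (4.375 − 1.5·0.875) × 0.25 = 0.7656 in².
A_nt = (1.25 − 0.5·0.875) × 0.25 = 0.2031 in².
0.6 F_u A_nv = 29.86 kips; 0.6 F_y A_gv = 32.81 kips → shear rupture governs the shear term.
R_n = 29.86 + 1.0 × 65 × 0.2031 = 43.06 kips.
Allowable strength R_n/Ω = 43.06 / 2 = 21.5 kips.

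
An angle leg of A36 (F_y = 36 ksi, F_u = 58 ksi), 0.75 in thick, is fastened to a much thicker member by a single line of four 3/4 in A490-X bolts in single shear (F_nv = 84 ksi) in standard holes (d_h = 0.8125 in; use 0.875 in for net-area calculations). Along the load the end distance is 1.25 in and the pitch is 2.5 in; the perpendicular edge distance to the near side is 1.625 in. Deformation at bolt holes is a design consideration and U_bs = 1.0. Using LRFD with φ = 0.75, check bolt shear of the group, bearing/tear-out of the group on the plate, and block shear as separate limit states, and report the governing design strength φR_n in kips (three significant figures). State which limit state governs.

Bolt shear: A_b = π·0.75²/4 = 0.4418 in²; R_n = 84 × 0.4418 × 4 × 1 = 148.4 kips → 0.75 × 148.4 = 111 kips.
Bearing: edge l_c = 0.8438, r_n = 44.04 kips; interior l_c = 1.688, r_n = 78.3 kips; R_n = 44.04 + 3·78.3 = 278.9 kips → 209 kips.
Block shear: A_gv = 6.562, A_nv = 4.266, A_nt = 0.8906 in²; R_n = min(0.6F_uA_nv, 0.6F_yA_gv) + U_bs·F_u·A_nt = 193.4 kips → 145 kips.
Bolt shear governs: 111 kips.

111 kips (bolt shear governs)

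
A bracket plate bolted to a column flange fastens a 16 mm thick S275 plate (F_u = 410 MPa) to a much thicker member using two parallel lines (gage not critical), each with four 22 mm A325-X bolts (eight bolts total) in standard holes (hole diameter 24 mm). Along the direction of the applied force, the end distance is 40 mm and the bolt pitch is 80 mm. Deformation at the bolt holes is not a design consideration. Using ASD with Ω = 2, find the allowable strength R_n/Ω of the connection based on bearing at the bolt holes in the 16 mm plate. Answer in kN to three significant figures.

1570 kN

Per bolt r_n = 1.5 l_c t F_u ≤ 3.0 d t F_u; upper limit = 3.0 × 22 × 16 × 410 / 1000 = 433 kN.
Edge bolt: l_c = 40 − 24/2 = 28 mm → 1.5 × 28 × 16 × 410 / 1000 = 275.5 → r_n = 275.5 kN.
Interior bolts: l_c = 80 − 24 = 56 mm → 1.5 × 56 × 16 × 410 / 1000 = 551 → r_n = 433 kN.
R_n = 2 × 275.5 + 6 × 433 = 3149 kN.
Allowable strength R_n/Ω = 3149 / 2 = 1570 kN.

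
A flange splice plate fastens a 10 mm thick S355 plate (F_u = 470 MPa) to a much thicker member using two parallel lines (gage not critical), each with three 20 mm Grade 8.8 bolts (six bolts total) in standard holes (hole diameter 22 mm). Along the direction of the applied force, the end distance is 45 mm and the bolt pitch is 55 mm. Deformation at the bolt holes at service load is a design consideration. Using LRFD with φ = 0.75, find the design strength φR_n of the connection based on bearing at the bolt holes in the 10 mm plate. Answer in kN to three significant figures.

846 kN

Per bolt r_n = 1.2 l_c t F_u ≤ 2.4 d t F_u; upper limit = 2.4 × 20 × 10 × 470 / 1000 = 225.6 kN.
Edge bolt: l_c = 45 − 22/2 = 34 mm → 1.2 × 34 × 10 × 470 / 1000 = 191.8 → r_n = 191.8 kN.
Interior bolts: l_c = 55 − 22 = 33 mm → 1.2 × 33 × 10 × 470 / 1000 = 186.1 → r_n = 186.1 kN.
R_n = 2 × 191.8 + 4 × 186.1 = 1128 kN.
Design strength φR_n = 0.75 × 1128 = 846 kN.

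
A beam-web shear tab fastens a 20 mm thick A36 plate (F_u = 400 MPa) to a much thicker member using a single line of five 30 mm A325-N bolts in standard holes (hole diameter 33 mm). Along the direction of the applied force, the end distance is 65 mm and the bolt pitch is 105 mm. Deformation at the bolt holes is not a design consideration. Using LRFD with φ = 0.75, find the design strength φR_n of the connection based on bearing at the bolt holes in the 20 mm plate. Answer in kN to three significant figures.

2600 kN

Per bolt r_n = 1.5 l_c t F_u ≤ 3.0 d t F_u; upper limit = 3.0 × 30 × 20 × 400 / 1000 = 720 kN.
Edge bolt: l_c = 65 − 33/2 = 48.5 mm → 1.5 × 48.5 × 20 × 400 / 1000 = 582 → r_n = 582 kN.
Interior bolts: l_c = 105 − 33 = 72 mm → 1.5 × 72 × 20 × 400 / 1000 = 864 → r_n = 720 kN.
R_n = 1 × 582 + 4 × 720 = 3462 kN.
Design strength φR_n = 0.75 × 3462 = 2600 kN.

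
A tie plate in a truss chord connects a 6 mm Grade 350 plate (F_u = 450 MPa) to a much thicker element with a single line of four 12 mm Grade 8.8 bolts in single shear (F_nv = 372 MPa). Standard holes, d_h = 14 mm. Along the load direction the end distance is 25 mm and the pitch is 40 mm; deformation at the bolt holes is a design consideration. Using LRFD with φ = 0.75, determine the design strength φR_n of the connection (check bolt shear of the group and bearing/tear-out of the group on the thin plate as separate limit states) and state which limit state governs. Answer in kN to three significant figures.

126 kN (bolt shear governs)

Bolt shear: A_b = π·12²/4 = 113.1 mm²; R_n = 372 × 113.1 × 4 × 1 / 1000 = 168.3 kN → 0.75 × 168.3 = 126 kN.
Bearing (1.2 l_c t F_u ≤ 2.4 d t F_u): upper limit = 2.4·12·6·450 / 1000 = 77.76 kN.
  Edge l_c = 25 − 14/2 = 18 → r_n = 58.32 kN; interior l_c = 40 − 14 = 26 → r_n = 77.76 kN.
  R_n,bearing = 1·58.32 + 3·77.76 = 291.6 kN → 0.75 × 291.6 = 219 kN.
Bolt shear governs: 126 kN.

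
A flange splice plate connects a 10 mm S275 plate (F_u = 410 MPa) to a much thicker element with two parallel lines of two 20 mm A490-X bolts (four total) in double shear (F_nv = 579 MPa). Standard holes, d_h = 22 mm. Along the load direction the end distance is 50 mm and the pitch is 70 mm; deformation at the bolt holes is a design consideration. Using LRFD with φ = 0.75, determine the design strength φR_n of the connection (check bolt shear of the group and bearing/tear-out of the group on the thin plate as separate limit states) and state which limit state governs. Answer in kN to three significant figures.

Bolt shear: A_b = π·20²/4 = 314.2 mm²; R_n = 579 × 314.2 × 4 × 2 / 1000 = 1455 kN → 0.75 × 1455 = 1090 kN.
Bearing (1.2 l_c t F_u ≤ 2.4 d t F_u): upper limit = 2.4·20·10·410 / 1000 = 196.8 kN.
  Edge l_c = 50 − 22/2 = 39 → r_n = 191.9 kN; interior l_c = 70 − 22 = 48 → r_n = 196.8 kN.
  R_n,bearing = 2·191.9 + 2·196.8 = 777.4 kN → 0.75 × 777.4 = 583 kN.
Bearing governs: 583 kN.

583 kN (bearing governs)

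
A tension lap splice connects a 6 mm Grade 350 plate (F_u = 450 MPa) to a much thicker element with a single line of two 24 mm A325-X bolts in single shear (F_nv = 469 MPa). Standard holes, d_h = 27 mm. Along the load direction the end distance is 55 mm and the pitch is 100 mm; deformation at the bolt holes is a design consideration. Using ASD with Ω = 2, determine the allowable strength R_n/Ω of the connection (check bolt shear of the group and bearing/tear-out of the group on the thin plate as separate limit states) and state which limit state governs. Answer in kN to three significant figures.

Bolt shear: A_b = π·24²/4 = 452.4 mm²; R_n = 469 × 452.4 × 2 × 1 / 1000 = 424.3 kN → 424.3 / 2 = 212 kN.
Bearing (1.2 l_c t F_u ≤ 2.4 d t F_u): upper limit = 2.4·24·6·450 / 1000 = 155.5 kN.
  Edge l_c = 55 − 27/2 = 41.5 → r_n = 134.5 kN; interior l_c = 100 − 27 = 73 → r_n = 155.5 kN.
  R_n,bearing = 1·134.5 + 1·155.5 = 290 kN → 290 / 2 = 145 kN.
Bearing governs: 145 kN.

145 kN (bearing governs)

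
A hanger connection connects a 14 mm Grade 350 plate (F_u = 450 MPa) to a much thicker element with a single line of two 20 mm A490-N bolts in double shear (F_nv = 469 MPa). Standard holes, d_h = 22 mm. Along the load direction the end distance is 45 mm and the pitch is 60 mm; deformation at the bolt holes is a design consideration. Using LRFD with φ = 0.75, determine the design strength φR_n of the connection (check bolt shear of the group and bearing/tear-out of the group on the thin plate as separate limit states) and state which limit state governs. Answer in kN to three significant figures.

Bolt shear: A_b = π·20²/4 = 314.2 mm²; R_n = 469 × 314.2 × 2 × 2 / 1000 = 589.4 kN → 0.75 × 589.4 = 442 kN.
Bearing (1.2 l_c t F_u ≤ 2.4 d t F_u): upper limit = 2.4·20·14·450 / 1000 = 302.4 kN.
  Edge l_c = 45 − 22/2 = 34 → r_n = 257 kN; interior l_c = 60 − 22 = 38 → r_n = 287.3 kN.
  R_n,bearing = 1·257 + 1·287.3 = 544.3 kN → 0.75 × 544.3 = 408 kN.
Bearing governs: 408 kN.

408 kN (bearing governs)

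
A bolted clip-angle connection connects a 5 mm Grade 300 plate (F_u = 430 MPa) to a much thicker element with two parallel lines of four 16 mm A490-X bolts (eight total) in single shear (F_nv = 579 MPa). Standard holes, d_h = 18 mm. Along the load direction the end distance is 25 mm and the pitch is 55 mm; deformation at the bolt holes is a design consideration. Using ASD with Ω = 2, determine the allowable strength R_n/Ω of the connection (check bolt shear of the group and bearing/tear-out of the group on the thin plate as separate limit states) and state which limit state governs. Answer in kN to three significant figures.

289 kN (bearing governs)

Bolt shear: A_b = π·16²/4 = 201.1 mm²; R_n = 579 × 201.1 × 8 × 1 / 1000 = 931.3 kN → 931.3 / 2 = 466 kN.
Bearing (1.2 l_c t F_u ≤ 2.4 d t F_u): upper limit = 2.4·16·5·430 / 1000 = 82.56 kN.
  Edge l_c = 25 − 18/2 = 16 → r_n = 41.28 kN; interior l_c = 55 − 18 = 37 → r_n = 82.56 kN.
  R_n,bearing = 2·41.28 + 6·82.56 = 577.9 kN → 577.9 / 2 = 289 kN.
Bearing governs: 289 kN.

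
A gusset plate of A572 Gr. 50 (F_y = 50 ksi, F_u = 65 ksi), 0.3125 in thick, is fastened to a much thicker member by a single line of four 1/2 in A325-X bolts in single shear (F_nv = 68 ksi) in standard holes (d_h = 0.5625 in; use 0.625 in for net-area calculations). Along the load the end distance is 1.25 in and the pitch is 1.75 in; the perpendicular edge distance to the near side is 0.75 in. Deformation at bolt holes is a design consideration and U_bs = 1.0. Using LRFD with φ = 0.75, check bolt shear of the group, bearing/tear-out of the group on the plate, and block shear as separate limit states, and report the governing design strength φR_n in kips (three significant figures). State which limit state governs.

Bolt shear: A_b = π·0.5²/4 = 0.1963 in²; R_n = 68 × 0.1963 × 4 × 1 = 53.41 kips → 0.75 × 53.41 = 40.1 kips.
Bearing: edge l_c = 0.9688, r_n = 23.61 kips; interior l_c = 1.188, r_n = 24.38 kips; R_n = 23.61 + 3·24.38 = 96.74 kips → 72.6 kips.
Block shear: A_gv = 2.031, A_nv = 1.348, A_nt = 0.1367 in²; R_n = min(0.6F_uA_nv, 0.6F_yA_gv) + U_bs·F_u·A_nt = 61.45 kips → 46.1 kips.
Bolt shear governs: 40.1 kips.

40.1 kips (bolt shear governs)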